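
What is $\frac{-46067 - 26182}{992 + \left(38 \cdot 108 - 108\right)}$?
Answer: $- \frac{72249}{4988} \approx -14.485$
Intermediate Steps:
$\frac{-46067 - 26182}{992 + \left(38 \cdot 108 - 108\right)} = - \frac{72249}{992 + \left(4104 - 108\right)} = - \frac{72249}{992 + 3996} = - \frac{72249}{4988}$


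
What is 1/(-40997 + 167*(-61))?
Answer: -1/51184 ≈ -1.9537e-5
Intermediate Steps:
1/(-40997 + 167*(-61)) = 1/(-40997 - 10187) = 1/(-51184) = -1/51184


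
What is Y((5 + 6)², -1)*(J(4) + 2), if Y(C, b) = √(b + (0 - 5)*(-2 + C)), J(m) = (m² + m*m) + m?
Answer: 76*I*√149 ≈ 927.7*I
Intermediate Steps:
J(m) = m + 2*m² (J(m) = (m² + m²) + m = 2*m² + m = m + 2*m²)
Y(C, b) = √(10 + b - 5*C) (Y(C, b) = √(b - 5*(-2 + C)) = √(b + (10 - 5*C)) = √(10 + b - 5*C))
Y((5 + 6)², -1)*(J(4) + 2) = √(10 - 1 - 5*(5 + 6)²)*(4*(1 + 2*4) + 2) = √(10 - 1 - 5*11²)*(4*(1 + 8) + 2) = √(10 - 1 - 5*121)*(4*9 + 2) = √(10 - 1 - 605)*(36 + 2) = √(-596)*38 = (2*I*√149)*38 = 76*I*√149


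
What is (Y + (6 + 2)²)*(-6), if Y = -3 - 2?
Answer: -354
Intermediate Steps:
Y = -5
(Y + (6 + 2)²)*(-6) = (-5 + (6 + 2)²)*(-6) = (-5 + 8²)*(-6) = (-5 + 64)*(-6) = 59*(-6) = -354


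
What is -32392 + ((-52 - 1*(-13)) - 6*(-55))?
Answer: -32101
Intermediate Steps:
-32392 + ((-52 - 1*(-13)) - 6*(-55)) = -32392 + ((-52 + 13) + 330) = -32392 + (-39 + 330) = -32392 + 291 = -32101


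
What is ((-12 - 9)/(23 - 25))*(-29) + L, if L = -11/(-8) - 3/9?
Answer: -7283/24 ≈ -303.46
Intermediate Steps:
L = 25/24 (L = -11*(-⅛) - 3*⅑ = 11/8 - ⅓ = 25/24 ≈ 1.0417)
((-12 - 9)/(23 - 25))*(-29) + L = ((-12 - 9)/(23 - 25))*(-29) + 25/24 = -21/(-2)*(-29) + 25/24 = -21*(-½)*(-29) + 25/24 = (21/2)*(-29) + 25/24 = -609/2 + 25/24 = -7283/24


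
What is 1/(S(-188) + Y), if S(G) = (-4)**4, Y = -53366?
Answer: -1/53110 ≈ -1.8829e-5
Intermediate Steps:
S(G) = 256
1/(S(-188) + Y) = 1/(256 - 53366) = 1/(-53110) = -1/53110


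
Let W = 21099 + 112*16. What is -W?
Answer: -22891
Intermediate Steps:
W = 22891 (W = 21099 + 1792 = 22891)
-W = -1*22891 = -22891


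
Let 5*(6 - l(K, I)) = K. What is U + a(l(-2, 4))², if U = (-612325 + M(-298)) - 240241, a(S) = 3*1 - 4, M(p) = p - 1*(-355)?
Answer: -852508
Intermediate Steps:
M(p) = 355 + p (M(p) = p + 355 = 355 + p)
l(K, I) = 6 - K/5
a(S) = -1 (a(S) = 3 - 4 = -1)
U = -852509 (U = (-612325 + (355 - 298)) - 240241 = (-612325 + 57) - 240241 = -612268 - 240241 = -852509)
U + a(l(-2, 4))² = -852509 + (-1)² = -852509 + 1 = -852508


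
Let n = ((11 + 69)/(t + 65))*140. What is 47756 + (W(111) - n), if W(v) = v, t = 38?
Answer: 4919101/103 ≈ 47758.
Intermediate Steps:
n = 11200/103 (n = ((11 + 69)/(38 + 65))*140 = (80/103)*140 = 11200/103 ≈ 108.74)
47756 + (W(111) - n) = 47756 + (111 - 1*11200/103) = 47756 + (111 - 11200/103) = 47756 + 233/103 = 4919101/103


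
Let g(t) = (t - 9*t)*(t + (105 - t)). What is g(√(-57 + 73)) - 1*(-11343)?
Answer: 7983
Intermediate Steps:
g(t) = -840*t (g(t) = -8*t*105 = -840*t)
g(√(-57 + 73)) - 1*(-11343) = -840*√(-57 + 73) - 1*(-11343) = -840*√16 + 11343 = -840*4 + 11343 = -3360 + 11343 = 7983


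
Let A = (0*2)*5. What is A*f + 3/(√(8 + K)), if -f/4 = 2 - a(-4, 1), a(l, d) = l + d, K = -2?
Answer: √6/2 ≈ 1.2247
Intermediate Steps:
a(l, d) = d + l
f = -20 (f = -4*(2 - (1 - 4)) = -4*(2 - 1*(-3)) = -4*(2 + 3) = -4*5 = -20)
A = 0 (A = 0*5 = 0)
A*f + 3/(√(8 + K)) = 0*(-20) + 3/(√(8 - 2)) = 0 + 3/(√6) = 0 + 3*(√6/6) = 0 + √6/2 = √6/2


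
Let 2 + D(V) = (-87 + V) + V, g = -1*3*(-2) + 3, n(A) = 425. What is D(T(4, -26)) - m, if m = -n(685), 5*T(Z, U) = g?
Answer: 1698/5 ≈ 339.60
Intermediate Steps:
g = 9 (g = -3*(-2) + 3 = 6 + 3 = 9)
T(Z, U) = 9/5 (T(Z, U) = (1/5)*9 = 9/5)
D(V) = -89 + 2*V (D(V) = -2 + ((-87 + V) + V) = -2 + (-87 + 2*V) = -89 + 2*V)
m = -425 (m = -1*425 = -425)
D(T(4, -26)) - m = (-89 + 2*(9/5)) - 1*(-425) = (-89 + 18/5) + 425 = -427/5 + 425 = 1698/5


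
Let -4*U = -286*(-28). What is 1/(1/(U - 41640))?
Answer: -43642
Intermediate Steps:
U = -2002 (U = -(-143)*(-28)/2 = -¼*8008 = -2002)
1/(1/(U - 41640)) = 1/(1/(-2002 - 41640)) = 1/(1/(-43642)) = 1/(-1/43642) = -43642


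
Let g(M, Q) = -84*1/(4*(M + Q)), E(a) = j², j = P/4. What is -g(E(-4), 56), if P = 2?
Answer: 28/75 ≈ 0.37333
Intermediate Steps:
j = ½ (j = 2/4 = 2*(¼) = ½ ≈ 0.50000)
E(a) = ¼ (E(a) = (½)² = ¼)
g(M, Q) = -84/(4*M + 4*Q)
-g(E(-4), 56) = -(-21)/(¼ + 56) = -(-21)/225/4 = -(-21)*4/225 = -1*(-28/75) = 28/75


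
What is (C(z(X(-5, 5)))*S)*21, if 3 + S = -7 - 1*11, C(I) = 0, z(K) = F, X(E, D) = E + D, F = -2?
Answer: 0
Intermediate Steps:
X(E, D) = D + E
z(K) = -2
S = -21 (S = -3 + (-7 - 1*11) = -3 + (-7 - 11) = -3 - 18 = -21)
(C(z(X(-5, 5)))*S)*21 = (0*(-21))*21 = 0*21 = 0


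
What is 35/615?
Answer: 7/123 ≈ 0.056911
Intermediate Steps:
35/615 = 35*(1/615) = 7/123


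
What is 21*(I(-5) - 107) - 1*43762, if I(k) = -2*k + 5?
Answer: -45694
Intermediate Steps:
I(k) = 5 - 2*k
21*(I(-5) - 107) - 1*43762 = 21*((5 - 2*(-5)) - 107) - 1*43762 = 21*((5 + 10) - 107) - 43762 = 21*(15 - 107) - 43762 = 21*(-92) - 43762 = -1932 - 43762 = -45694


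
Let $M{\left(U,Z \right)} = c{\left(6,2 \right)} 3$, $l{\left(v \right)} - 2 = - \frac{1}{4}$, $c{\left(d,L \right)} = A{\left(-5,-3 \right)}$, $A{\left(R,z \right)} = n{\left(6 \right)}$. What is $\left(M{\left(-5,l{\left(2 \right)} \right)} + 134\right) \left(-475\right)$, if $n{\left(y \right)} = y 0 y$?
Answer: $-63650$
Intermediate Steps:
$n{\left(y \right)} = 0$ ($n{\left(y \right)} = 0 y = 0$)
$A{\left(R,z \right)} = 0$
$c{\left(d,L \right)} = 0$
$l{\left(v \right)} = \frac{7}{4}$ ($l{\left(v \right)} = 2 - \frac{1}{4} = \frac{7}{4}$)
$M{\left(U,Z \right)} = 0$ ($M{\left(U,Z \right)} = 0 \cdot 3 = 0$)
$\left(M{\left(-5,l{\left(2 \right)} \right)} + 134\right) \left(-475\right) = \left(0 + 134\right) \left(-475\right) = 134 \left(-475\right) = -63650$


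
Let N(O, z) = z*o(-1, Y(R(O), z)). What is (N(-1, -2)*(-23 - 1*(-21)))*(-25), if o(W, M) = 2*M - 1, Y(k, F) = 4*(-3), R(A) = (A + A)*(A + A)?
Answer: 2500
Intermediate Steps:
R(A) = 4*A**2 (R(A) = (2*A)*(2*A) = 4*A**2)
Y(k, F) = -12
o(W, M) = -1 + 2*M
N(O, z) = -25*z (N(O, z) = z*(-1 + 2*(-12)) = z*(-1 - 24) = z*(-25) = -25*z)
(N(-1, -2)*(-23 - 1*(-21)))*(-25) = ((-25*(-2))*(-23 - 1*(-21)))*(-25) = (50*(-23 + 21))*(-25) = (50*(-2))*(-25) = -100*(-25) = 2500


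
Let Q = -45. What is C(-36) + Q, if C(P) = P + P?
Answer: -117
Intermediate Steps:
C(P) = 2*P
C(-36) + Q = 2*(-36) - 45 = -72 - 45 = -117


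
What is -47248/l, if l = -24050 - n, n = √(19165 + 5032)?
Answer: 1136314400/578378303 - 47248*√24197/578378303 ≈ 1.9519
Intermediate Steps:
n = √24197 ≈ 155.55
l = -24050 - √24197 ≈ -24206.
-47248/l = -47248/(-24050 - √24197)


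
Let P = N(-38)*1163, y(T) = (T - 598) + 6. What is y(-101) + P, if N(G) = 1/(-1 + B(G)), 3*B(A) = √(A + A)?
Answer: -69372/85 - 6978*I*√19/85 ≈ -816.14 - 357.84*I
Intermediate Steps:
B(A) = √2*√A/3 (B(A) = √(A + A)/3 = √(2*A)/3 = (√2*√A)/3 = √2*√A/3)
y(T) = -592 + T (y(T) = (-598 + T) + 6 = -592 + T)
N(G) = 1/(-1 + √2*√G/3)
P = 3489/(-3 + 2*I*√19) (P = (3/(-3 + √2*√(-38)))*1163 = (3/(-3 + √2*(I*√38)))*1163 = (3/(-3 + 2*I*√19))*1163 = 3489/(-3 + 2*I*√19) ≈ -123.14 - 357.84*I)
y(-101) + P = (-592 - 101) + (-10467/85 - 6978*I*√19/85) = -693 + (-10467/85 - 6978*I*√19/85) = -69372/85 - 6978*I*√19/85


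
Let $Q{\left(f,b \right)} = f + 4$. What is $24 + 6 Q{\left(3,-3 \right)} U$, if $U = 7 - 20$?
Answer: $-522$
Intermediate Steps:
$Q{\left(f,b \right)} = 4 + f$
$U = -13$
$24 + 6 Q{\left(3,-3 \right)} U = 24 + 6 \left(4 + 3\right) \left(-13\right) = 24 + 6 \cdot 7 \left(-13\right) = 24 + 42 \left(-13\right) = 24 - 546 = -522$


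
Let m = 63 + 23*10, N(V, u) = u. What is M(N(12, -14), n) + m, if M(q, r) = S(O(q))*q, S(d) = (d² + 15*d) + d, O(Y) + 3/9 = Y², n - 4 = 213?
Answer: -5215793/9 ≈ -5.7953e+5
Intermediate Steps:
n = 217 (n = 4 + 213 = 217)
O(Y) = -⅓ + Y²
S(d) = d² + 16*d
M(q, r) = q*(-⅓ + q²)*(47/3 + q²) (M(q, r) = ((-⅓ + q²)*(16 + (-⅓ + q²)))*q = ((-⅓ + q²)*(47/3 + q²))*q = q*(-⅓ + q²)*(47/3 + q²))
m = 293 (m = 63 + 230 = 293)
M(N(12, -14), n) + m = (⅑)*(-14)*(-47 + 9*(-14)⁴ + 138*(-14)²) + 293 = (⅑)*(-14)*(-47 + 9*38416 + 138*196) + 293 = (⅑)*(-14)*(-47 + 345744 + 27048) + 293 = (⅑)*(-14)*372745 + 293 = -5218430/9 + 293 = -5215793/9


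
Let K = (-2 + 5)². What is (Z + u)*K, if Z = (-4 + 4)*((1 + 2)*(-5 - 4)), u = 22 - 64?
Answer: -378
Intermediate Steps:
K = 9 (K = 3² = 9)
u = -42
Z = 0 (Z = 0*(3*(-9)) = 0*(-27) = 0)
(Z + u)*K = (0 - 42)*9 = -42*9 = -378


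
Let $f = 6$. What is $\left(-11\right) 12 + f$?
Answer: $-126$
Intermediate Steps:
$\left(-11\right) 12 + f = \left(-11\right) 12 + 6 = -132 + 6 = -126$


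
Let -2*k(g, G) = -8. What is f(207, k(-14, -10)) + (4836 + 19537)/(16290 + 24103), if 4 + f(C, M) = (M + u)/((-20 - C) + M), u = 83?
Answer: -34109568/9007639 ≈ -3.7867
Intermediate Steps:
k(g, G) = 4 (k(g, G) = -½*(-8) = 4)
f(C, M) = -4 + (83 + M)/(-20 + M - C) (f(C, M) = -4 + (M + 83)/((-20 - C) + M) = -4 + (83 + M)/(-20 + M - C))
f(207, k(-14, -10)) + (4836 + 19537)/(16290 + 24103) = (-163 - 4*207 + 3*4)/(20 + 207 - 1*4) + (4836 + 19537)/(16290 + 24103) = (-163 - 828 + 12)/(20 + 207 - 4) + 24373/40393 = -979/223 + 24373*(1/40393) = (1/223)*(-979) + 24373/40393 = -979/223 + 24373/40393 = -34109568/9007639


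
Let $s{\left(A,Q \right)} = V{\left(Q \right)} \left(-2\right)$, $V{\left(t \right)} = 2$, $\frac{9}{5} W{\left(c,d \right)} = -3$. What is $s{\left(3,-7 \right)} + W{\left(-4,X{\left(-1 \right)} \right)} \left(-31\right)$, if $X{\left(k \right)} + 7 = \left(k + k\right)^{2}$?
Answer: $\frac{143}{3} \approx 47.667$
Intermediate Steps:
$X{\left(k \right)} = -7 + 4 k^{2}$ ($X{\left(k \right)} = -7 + \left(k + k\right)^{2} = -7 + \left(2 k\right)^{2} = -7 + 4 k^{2}$)
$W{\left(c,d \right)} = - \frac{5}{3}$ ($W{\left(c,d \right)} = \frac{5}{9} \left(-3\right) = - \frac{5}{3}$)
$s{\left(A,Q \right)} = -4$ ($s{\left(A,Q \right)} = 2 \left(-2\right) = -4$)
$s{\left(3,-7 \right)} + W{\left(-4,X{\left(-1 \right)} \right)} \left(-31\right) = -4 - - \frac{155}{3} = -4 + \frac{155}{3} = \frac{143}{3}$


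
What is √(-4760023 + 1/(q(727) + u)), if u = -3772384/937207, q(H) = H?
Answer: 4*I*√15176233673888164842485/225859035 ≈ 2181.7*I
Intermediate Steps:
u = -3772384/937207 (u = -3772384*1/937207 = -3772384/937207 ≈ -4.0251)
√(-4760023 + 1/(q(727) + u)) = √(-4760023 + 1/(727 - 3772384/937207)) = √(-4760023 + 1/(677577105/937207)) = √(-4760023 + 937207/677577105) = √(-3225282603136208/677577105) = 4*I*√15176233673888164842485/225859035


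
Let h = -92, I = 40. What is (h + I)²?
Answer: 2704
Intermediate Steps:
(h + I)² = (-92 + 40)² = (-52)² = 2704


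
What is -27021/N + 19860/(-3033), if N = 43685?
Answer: -316512931/44165535 ≈ -7.1665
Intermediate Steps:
-27021/N + 19860/(-3033) = -27021/43685 + 19860/(-3033) = -27021*1/43685 + 19860*(-1/3033) = -27021/43685 - 6620/1011 = -316512931/44165535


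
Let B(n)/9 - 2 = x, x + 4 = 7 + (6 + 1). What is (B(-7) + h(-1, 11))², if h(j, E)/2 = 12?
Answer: 17424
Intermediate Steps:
h(j, E) = 24 (h(j, E) = 2*12 = 24)
x = 10 (x = -4 + (7 + (6 + 1)) = -4 + (7 + 7) = -4 + 14 = 10)
B(n) = 108 (B(n) = 18 + 9*10 = 18 + 90 = 108)
(B(-7) + h(-1, 11))² = (108 + 24)² = 132² = 17424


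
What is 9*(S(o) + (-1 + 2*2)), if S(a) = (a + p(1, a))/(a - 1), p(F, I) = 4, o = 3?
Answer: 117/2 ≈ 58.500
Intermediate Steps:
S(a) = (4 + a)/(-1 + a) (S(a) = (a + 4)/(a - 1) = (4 + a)/(-1 + a))
9*(S(o) + (-1 + 2*2)) = 9*((4 + 3)/(-1 + 3) + (-1 + 2*2)) = 9*(7/2 + (-1 + 4)) = 9*((½)*7 + 3) = 9*(7/2 + 3) = 9*(13/2) = 117/2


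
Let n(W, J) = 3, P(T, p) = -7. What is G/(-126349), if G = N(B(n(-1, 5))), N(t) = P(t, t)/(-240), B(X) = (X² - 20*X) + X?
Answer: -7/30323760 ≈ -2.3084e-7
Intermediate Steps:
B(X) = X² - 19*X
N(t) = 7/240 (N(t) = -7/(-240) = -7*(-1/240) = 7/240)
G = 7/240 ≈ 0.029167
G/(-126349) = (7/240)/(-126349) = (7/240)*(-1/126349) = -7/30323760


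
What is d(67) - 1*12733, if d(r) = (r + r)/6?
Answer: -38132/3 ≈ -12711.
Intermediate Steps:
d(r) = r/3 (d(r) = (2*r)*(1/6) = r/3)
d(67) - 1*12733 = (1/3)*67 - 1*12733 = 67/3 - 12733 = -38132/3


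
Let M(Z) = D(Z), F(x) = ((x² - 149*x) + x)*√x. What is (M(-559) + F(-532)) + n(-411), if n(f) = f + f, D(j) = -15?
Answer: -837 + 723520*I*√133 ≈ -837.0 + 8.344e+6*I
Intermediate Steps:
n(f) = 2*f
F(x) = √x*(x² - 148*x) (F(x) = (x² - 148*x)*√x = √x*(x² - 148*x))
M(Z) = -15
(M(-559) + F(-532)) + n(-411) = (-15 + (-532)^(3/2)*(-148 - 532)) + 2*(-411) = (-15 - 1064*I*√133*(-680)) - 822 = (-15 + 723520*I*√133) - 822 = -837 + 723520*I*√133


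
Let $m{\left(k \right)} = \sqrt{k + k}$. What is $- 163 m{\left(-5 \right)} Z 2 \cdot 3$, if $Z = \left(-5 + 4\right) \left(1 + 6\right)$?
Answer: $6846 i \sqrt{10} \approx 21649.0 i$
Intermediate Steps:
$Z = -7$ ($Z = \left(-1\right) 7 = -7$)
$m{\left(k \right)} = \sqrt{2} \sqrt{k}$ ($m{\left(k \right)} = \sqrt{2 k} = \sqrt{2} \sqrt{k}$)
$- 163 m{\left(-5 \right)} Z 2 \cdot 3 = - 163 \sqrt{2} \sqrt{-5} \left(-7\right) 2 \cdot 3 = - 163 \sqrt{2} i \sqrt{5} \left(\left(-14\right) 3\right) = - 163 i \sqrt{10} \left(-42\right) = 6846 i \sqrt{10}$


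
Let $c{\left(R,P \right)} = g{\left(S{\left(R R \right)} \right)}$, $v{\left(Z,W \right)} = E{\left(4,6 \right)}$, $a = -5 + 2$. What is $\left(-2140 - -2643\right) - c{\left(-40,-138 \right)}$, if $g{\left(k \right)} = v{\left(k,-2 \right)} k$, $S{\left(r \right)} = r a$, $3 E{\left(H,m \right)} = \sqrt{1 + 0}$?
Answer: $2103$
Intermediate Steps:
$a = -3$
$E{\left(H,m \right)} = \frac{1}{3}$ ($E{\left(H,m \right)} = \frac{\sqrt{1 + 0}}{3} = \frac{\sqrt{1}}{3} = \frac{1}{3} \cdot 1 = \frac{1}{3}$)
$v{\left(Z,W \right)} = \frac{1}{3}$
$S{\left(r \right)} = - 3 r$ ($S{\left(r \right)} = r \left(-3\right) = - 3 r$)
$g{\left(k \right)} = \frac{k}{3}$
$c{\left(R,P \right)} = - R^{2}$ ($c{\left(R,P \right)} = \frac{\left(-3\right) R R}{3} = \frac{\left(-3\right) R^{2}}{3} = - R^{2}$)
$\left(-2140 - -2643\right) - c{\left(-40,-138 \right)} = \left(-2140 - -2643\right) - - \left(-40\right)^{2} = \left(-2140 + 2643\right) - \left(-1\right) 1600 = 503 - -1600 = 503 + 1600 = 2103$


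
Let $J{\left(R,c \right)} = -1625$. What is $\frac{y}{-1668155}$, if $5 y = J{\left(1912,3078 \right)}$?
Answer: $\frac{65}{333631} \approx 0.00019483$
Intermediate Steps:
$y = -325$ ($y = \frac{1}{5} \left(-1625\right) = -325$)
$\frac{y}{-1668155} = - \frac{325}{-1668155} = \left(-325\right) \left(- \frac{1}{1668155}\right) = \frac{65}{333631}$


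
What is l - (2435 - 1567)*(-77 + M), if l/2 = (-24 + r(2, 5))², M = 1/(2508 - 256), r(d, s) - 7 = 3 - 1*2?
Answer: 37916707/563 ≈ 67348.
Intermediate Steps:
r(d, s) = 8 (r(d, s) = 7 + (3 - 1*2) = 7 + (3 - 2) = 7 + 1 = 8)
M = 1/2252 ≈ 0.00044405
l = 512 (l = 2*(-24 + 8)² = 2*(-16)² = 2*256 = 512)
l - (2435 - 1567)*(-77 + M) = 512 - (2435 - 1567)*(-77 + 1/2252) = 512 - 868*(-173403)/2252 = 512 - 1*(-37628451/563) = 512 + 37628451/563 = 37916707/563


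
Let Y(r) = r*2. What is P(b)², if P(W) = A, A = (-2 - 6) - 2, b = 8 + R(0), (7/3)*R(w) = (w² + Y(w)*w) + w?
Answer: 100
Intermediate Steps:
Y(r) = 2*r
R(w) = 3*w/7 + 9*w²/7 (R(w) = 3*((w² + (2*w)*w) + w)/7 = 3*((w² + 2*w²) + w)/7 = 3*(3*w² + w)/7 = 3*(w + 3*w²)/7 = 3*w/7 + 9*w²/7)
b = 8 (b = 8 + (3/7)*0*(1 + 3*0) = 8 + (3/7)*0*(1 + 0) = 8 + (3/7)*0*1 = 8 + 0 = 8)
A = -10 (A = -8 - 2 = -10)
P(W) = -10
P(b)² = (-10)² = 100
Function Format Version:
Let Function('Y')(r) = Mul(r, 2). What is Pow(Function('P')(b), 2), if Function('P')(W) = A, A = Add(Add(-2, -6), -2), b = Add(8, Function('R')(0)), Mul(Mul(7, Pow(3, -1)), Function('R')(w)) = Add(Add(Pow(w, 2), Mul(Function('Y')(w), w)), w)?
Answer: 100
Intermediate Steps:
Function('Y')(r) = Mul(2, r)
Function('R')(w) = Add(Mul(Rational(3, 7), w), Mul(Rational(9, 7), Pow(w, 2))) (Function('R')(w) = Mul(Rational(3, 7), Add(Add(Pow(w, 2), Mul(Mul(2, w), w)), w)) = Mul(Rational(3, 7), Add(Add(Pow(w, 2), Mul(2, Pow(w, 2))), w)) = Mul(Rational(3, 7), Add(Mul(3, Pow(w, 2)), w)) = Mul(Rational(3, 7), Add(w, Mul(3, Pow(w, 2)))) = Add(Mul(Rational(3, 7), w), Mul(Rational(9, 7), Pow(w, 2))))
b = 8 (b = Add(8, Mul(Rational(3, 7), 0, Add(1, Mul(3, 0)))) = Add(8, Mul(Rational(3, 7), 0, Add(1, 0))) = Add(8, Mul(Rational(3, 7), 0, 1)) = Add(8, 0) = 8)
A = -10 (A = Add(-8, -2) = -10)
Function('P')(W) = -10
Pow(Function('P')(b), 2) = Pow(-10, 2) = 100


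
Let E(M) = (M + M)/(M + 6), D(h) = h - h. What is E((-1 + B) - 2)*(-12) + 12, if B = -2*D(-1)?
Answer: 36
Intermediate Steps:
D(h) = 0
B = 0 (B = -2*0 = 0)
E(M) = 2*M/(6 + M) (E(M) = (2*M)/(6 + M) = 2*M/(6 + M))
E((-1 + B) - 2)*(-12) + 12 = (2*((-1 + 0) - 2)/(6 + ((-1 + 0) - 2)))*(-12) + 12 = (2*(-1 - 2)/(6 + (-1 - 2)))*(-12) + 12 = (2*(-3)/(6 - 3))*(-12) + 12 = (2*(-3)/3)*(-12) + 12 = (2*(-3)*(⅓))*(-12) + 12 = -2*(-12) + 12 = 24 + 12 = 36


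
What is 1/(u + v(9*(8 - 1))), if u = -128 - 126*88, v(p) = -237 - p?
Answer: -1/11516 ≈ -8.6836e-5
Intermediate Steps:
u = -11216 (u = -128 - 11088 = -11216)
1/(u + v(9*(8 - 1))) = 1/(-11216 + (-237 - 9*(8 - 1))) = 1/(-11216 + (-237 - 9*7)) = 1/(-11216 + (-237 - 1*63)) = 1/(-11216 + (-237 - 63)) = 1/(-11216 - 300) = 1/(-11516) = -1/11516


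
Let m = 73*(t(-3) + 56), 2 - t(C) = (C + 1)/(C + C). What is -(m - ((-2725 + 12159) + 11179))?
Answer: 49210/3 ≈ 16403.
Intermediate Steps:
t(C) = 2 - (1 + C)/(2*C) (t(C) = 2 - (C + 1)/(C + C) = 2 - (1 + C)/(2*C))
m = 12629/3 (m = 73*((1/2)*(-1 + 3*(-3))/(-3) + 56) = 73*((1/2)*(-1/3)*(-1 - 9) + 56) = 73*((1/2)*(-1/3)*(-10) + 56) = 73*(5/3 + 56) = 73*(173/3) = 12629/3 ≈ 4209.7)
-(m - ((-2725 + 12159) + 11179)) = -(12629/3 - ((-2725 + 12159) + 11179)) = -(12629/3 - (9434 + 11179)) = -(12629/3 - 1*20613) = -(12629/3 - 20613) = -1*(-49210/3) = 49210/3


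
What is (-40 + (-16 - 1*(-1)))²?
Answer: 3025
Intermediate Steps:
(-40 + (-16 - 1*(-1)))² = (-40 + (-16 + 1))² = (-40 - 15)² = (-55)² = 3025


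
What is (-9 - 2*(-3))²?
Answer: 9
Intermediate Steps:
(-9 - 2*(-3))² = (-9 + 6)² = (-3)² = 9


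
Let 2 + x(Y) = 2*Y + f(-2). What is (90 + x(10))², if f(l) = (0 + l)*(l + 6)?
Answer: 10000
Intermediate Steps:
f(l) = l*(6 + l)
x(Y) = -10 + 2*Y (x(Y) = -2 + (2*Y - 2*(6 - 2)) = -2 + (2*Y - 2*4) = -2 + (2*Y - 8) = -2 + (-8 + 2*Y) = -10 + 2*Y)
(90 + x(10))² = (90 + (-10 + 2*10))² = (90 + (-10 + 20))² = (90 + 10)² = 100² = 10000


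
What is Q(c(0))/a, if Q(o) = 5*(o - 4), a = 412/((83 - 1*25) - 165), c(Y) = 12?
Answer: -1070/103 ≈ -10.388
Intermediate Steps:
a = -412/107 (a = 412/((83 - 25) - 165) = 412/(58 - 165) = 412/(-107) = -1/107*412 = -412/107 ≈ -3.8505)
Q(o) = -20 + 5*o (Q(o) = 5*(-4 + o) = -20 + 5*o)
Q(c(0))/a = (-20 + 5*12)/(-412/107) = (-20 + 60)*(-107/412) = 40*(-107/412) = -1070/103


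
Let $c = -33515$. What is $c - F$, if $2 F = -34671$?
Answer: $- \frac{32359}{2} \approx -16180.0$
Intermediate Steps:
$F = - \frac{34671}{2}$ ($F = \frac{1}{2} \left(-34671\right) = - \frac{34671}{2} \approx -17336.0$)
$c - F = -33515 - - \frac{34671}{2} = -33515 + \frac{34671}{2} = - \frac{32359}{2}$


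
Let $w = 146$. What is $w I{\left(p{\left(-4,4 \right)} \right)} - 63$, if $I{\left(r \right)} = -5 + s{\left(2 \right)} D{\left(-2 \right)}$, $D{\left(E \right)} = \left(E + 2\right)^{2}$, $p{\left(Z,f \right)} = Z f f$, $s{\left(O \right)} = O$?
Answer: $-793$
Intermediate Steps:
$p{\left(Z,f \right)} = Z f^{2}$
$D{\left(E \right)} = \left(2 + E\right)^{2}$
$I{\left(r \right)} = -5$ ($I{\left(r \right)} = -5 + 2 \left(2 - 2\right)^{2} = -5 + 2 \cdot 0^{2} = -5 + 2 \cdot 0 = -5 + 0 = -5$)
$w I{\left(p{\left(-4,4 \right)} \right)} - 63 = 146 \left(-5\right) - 63 = -730 - 63 = -793$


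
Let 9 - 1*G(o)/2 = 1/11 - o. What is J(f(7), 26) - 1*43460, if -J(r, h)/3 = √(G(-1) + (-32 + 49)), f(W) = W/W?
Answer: -43460 - 57*√11/11 ≈ -43477.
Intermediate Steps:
f(W) = 1
G(o) = 196/11 + 2*o (G(o) = 18 - 2*(1/11 - o) = 18 + (-2/11 + 2*o) = 196/11 + 2*o)
J(r, h) = -57*√11/11 (J(r, h) = -3*√((196/11 + 2*(-1)) + (-32 + 49)) = -3*√((196/11 - 2) + 17) = -3*√(174/11 + 17) = -57*√11/11)
J(f(7), 26) - 1*43460 = -57*√11/11 - 1*43460 = -57*√11/11 - 43460 = -43460 - 57*√11/11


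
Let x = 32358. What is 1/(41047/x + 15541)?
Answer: 32358/502916725 ≈ 6.4341e-5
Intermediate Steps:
1/(41047/x + 15541) = 1/(41047/32358 + 15541) = 1/(502916725/32358) = 32358/502916725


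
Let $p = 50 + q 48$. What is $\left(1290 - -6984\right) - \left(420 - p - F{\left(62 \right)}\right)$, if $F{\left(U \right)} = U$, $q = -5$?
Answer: $7726$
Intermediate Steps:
$p = -190$ ($p = 50 - 240 = -190$)
$\left(1290 - -6984\right) - \left(420 - p - F{\left(62 \right)}\right) = \left(1290 - -6984\right) + \left(\left(-190 + 62\right) - 420\right) = \left(1290 + 6984\right) - 548 = 8274 - 548 = 7726$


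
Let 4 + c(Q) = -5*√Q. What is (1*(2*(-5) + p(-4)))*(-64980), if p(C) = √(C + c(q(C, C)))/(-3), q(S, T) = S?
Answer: 649800 + 21660*√(-8 - 10*I) ≈ 6.8338e+5 - 69862.0*I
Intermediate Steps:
c(Q) = -4 - 5*√Q
p(C) = -√(-4 + C - 5*√C)/3 (p(C) = √(C + (-4 - 5*√C))/(-3) = √(-4 + C - 5*√C)*(-⅓) = -√(-4 + C - 5*√C)/3)
(1*(2*(-5) + p(-4)))*(-64980) = (1*(2*(-5) - √(-4 - 4 - 10*I)/3))*(-64980) = (1*(-10 - √(-4 - 4 - 10*I)/3))*(-64980) = (1*(-10 - √(-8 - 10*I)/3))*(-64980) = (-10 - √(-8 - 10*I)/3)*(-64980) = 649800 + 21660*√(-8 - 10*I)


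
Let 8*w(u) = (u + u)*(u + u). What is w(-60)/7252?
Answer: 450/1813 ≈ 0.24821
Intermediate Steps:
w(u) = u²/2 (w(u) = ((u + u)*(u + u))/8 = ((2*u)*(2*u))/8 = (4*u²)/8 = u²/2)
w(-60)/7252 = ((½)*(-60)²)/7252 = ((½)*3600)*(1/7252) = 1800*(1/7252) = 450/1813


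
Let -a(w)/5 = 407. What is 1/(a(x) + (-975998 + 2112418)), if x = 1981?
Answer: 1/1134385 ≈ 8.8154e-7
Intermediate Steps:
a(w) = -2035 (a(w) = -5*407 = -2035)
1/(a(x) + (-975998 + 2112418)) = 1/(-2035 + (-975998 + 2112418)) = 1/(-2035 + 1136420) = 1/1134385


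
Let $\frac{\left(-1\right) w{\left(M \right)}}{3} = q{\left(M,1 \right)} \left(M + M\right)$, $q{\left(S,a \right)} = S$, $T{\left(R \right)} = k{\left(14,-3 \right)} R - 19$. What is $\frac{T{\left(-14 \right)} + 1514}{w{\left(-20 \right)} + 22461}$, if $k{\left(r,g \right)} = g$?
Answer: $\frac{1537}{20061} \approx 0.076616$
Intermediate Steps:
$T{\left(R \right)} = -19 - 3 R$ ($T{\left(R \right)} = - 3 R - 19 = -19 - 3 R$)
$w{\left(M \right)} = - 6 M^{2}$ ($w{\left(M \right)} = - 3 M \left(M + M\right) = - 3 M 2 M = - 3 \cdot 2 M^{2} = - 6 M^{2}$)
$\frac{T{\left(-14 \right)} + 1514}{w{\left(-20 \right)} + 22461} = \frac{\left(-19 - -42\right) + 1514}{- 6 \left(-20\right)^{2} + 22461} = \frac{\left(-19 + 42\right) + 1514}{\left(-6\right) 400 + 22461} = \frac{23 + 1514}{-2400 + 22461} = \frac{1537}{20061}$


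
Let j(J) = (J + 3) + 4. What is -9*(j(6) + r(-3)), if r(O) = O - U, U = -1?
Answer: -99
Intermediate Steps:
j(J) = 7 + J (j(J) = (3 + J) + 4 = 7 + J)
r(O) = 1 + O (r(O) = O - 1*(-1) = O + 1 = 1 + O)
-9*(j(6) + r(-3)) = -9*((7 + 6) + (1 - 3)) = -9*(13 - 2) = -9*11 = -99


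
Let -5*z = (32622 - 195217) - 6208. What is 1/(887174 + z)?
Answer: 5/4604673 ≈ 1.0859e-6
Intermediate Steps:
z = 168803/5 (z = -((32622 - 195217) - 6208)/5 = -(-162595 - 6208)/5 = -⅕*(-168803) = 168803/5 ≈ 33761.)
1/(887174 + z) = 1/(887174 + 168803/5) = 1/(4604673/5) = 5/4604673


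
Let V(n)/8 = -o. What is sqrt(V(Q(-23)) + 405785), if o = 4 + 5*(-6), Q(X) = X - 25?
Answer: sqrt(405993) ≈ 637.18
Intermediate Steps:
Q(X) = -25 + X
o = -26 (o = 4 - 30 = -26)
V(n) = 208 (V(n) = 8*(-1*(-26)) = 8*26 = 208)
sqrt(V(Q(-23)) + 405785) = sqrt(208 + 405785) = sqrt(405993)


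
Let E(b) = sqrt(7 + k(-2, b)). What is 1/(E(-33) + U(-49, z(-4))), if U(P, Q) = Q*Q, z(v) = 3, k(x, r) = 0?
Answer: 9/74 - sqrt(7)/74 ≈ 0.085868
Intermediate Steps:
U(P, Q) = Q**2
E(b) = sqrt(7) (E(b) = sqrt(7 + 0) = sqrt(7))
1/(E(-33) + U(-49, z(-4))) = 1/(sqrt(7) + 3**2) = 1/(sqrt(7) + 9) = 1/(9 + sqrt(7))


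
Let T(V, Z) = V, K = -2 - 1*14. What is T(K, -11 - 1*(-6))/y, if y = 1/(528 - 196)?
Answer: -5312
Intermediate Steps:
K = -16 (K = -2 - 14 = -16)
y = 1/332 ≈ 0.0030120
T(K, -11 - 1*(-6))/y = -16/1/332 = -16*332 = -5312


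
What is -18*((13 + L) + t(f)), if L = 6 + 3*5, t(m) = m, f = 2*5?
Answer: -792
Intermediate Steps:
f = 10
L = 21 (L = 6 + 15 = 21)
-18*((13 + L) + t(f)) = -18*((13 + 21) + 10) = -18*(34 + 10) = -18*44 = -792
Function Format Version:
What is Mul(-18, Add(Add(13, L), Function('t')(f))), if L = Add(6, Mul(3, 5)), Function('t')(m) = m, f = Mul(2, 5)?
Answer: -792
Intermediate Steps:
f = 10
L = 21 (L = Add(6, 15) = 21)
Mul(-18, Add(Add(13, L), Function('t')(f))) = Mul(-18, Add(Add(13, 21), 10)) = Mul(-18, Add(34, 10)) = Mul(-18, 44) = -792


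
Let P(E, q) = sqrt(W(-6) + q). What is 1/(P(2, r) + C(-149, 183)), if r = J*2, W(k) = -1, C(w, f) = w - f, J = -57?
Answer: -332/110339 - I*sqrt(115)/110339 ≈ -0.0030089 - 9.719e-5*I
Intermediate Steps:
r = -114 (r = -57*2 = -114)
P(E, q) = sqrt(-1 + q)
1/(P(2, r) + C(-149, 183)) = 1/(sqrt(-1 - 114) + (-149 - 1*183)) = 1/(sqrt(-115) + (-149 - 183)) = 1/(I*sqrt(115) - 332) = 1/(-332 + I*sqrt(115))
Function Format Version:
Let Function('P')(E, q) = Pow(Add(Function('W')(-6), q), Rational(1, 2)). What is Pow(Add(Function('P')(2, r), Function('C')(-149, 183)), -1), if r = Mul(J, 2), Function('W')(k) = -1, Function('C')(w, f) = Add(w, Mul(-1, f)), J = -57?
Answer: Add(Rational(-332, 110339), Mul(Rational(-1, 110339), I, Pow(115, Rational(1, 2)))) ≈ Add(-0.0030089, Mul(-9.7190e-5, I))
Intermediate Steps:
r = -114 (r = Mul(-57, 2) = -114)
Function('P')(E, q) = Pow(Add(-1, q), Rational(1, 2))
Pow(Add(Function('P')(2, r), Function('C')(-149, 183)), -1) = Pow(Add(Pow(Add(-1, -114), Rational(1, 2)), Add(-149, Mul(-1, 183))), -1) = Pow(Add(Pow(-115, Rational(1, 2)), Add(-149, -183)), -1) = Pow(Add(Mul(I, Pow(115, Rational(1, 2))), -332), -1) = Pow(Add(-332, Mul(I, Pow(115, Rational(1, 2)))), -1)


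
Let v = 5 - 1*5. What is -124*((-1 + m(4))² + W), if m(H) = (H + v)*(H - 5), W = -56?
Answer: 3844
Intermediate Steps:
v = 0 (v = 5 - 5 = 0)
m(H) = H*(-5 + H) (m(H) = (H + 0)*(H - 5) = H*(-5 + H))
-124*((-1 + m(4))² + W) = -124*((-1 + 4*(-5 + 4))² - 56) = -124*((-1 + 4*(-1))² - 56) = -124*((-1 - 4)² - 56) = -124*((-5)² - 56) = -124*(25 - 56) = -124*(-31) = 3844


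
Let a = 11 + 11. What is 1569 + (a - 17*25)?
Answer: 1166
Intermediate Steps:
a = 22
1569 + (a - 17*25) = 1569 + (22 - 17*25) = 1569 + (22 - 425) = 1569 - 403 = 1166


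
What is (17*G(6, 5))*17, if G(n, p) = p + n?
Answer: 3179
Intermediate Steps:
G(n, p) = n + p
(17*G(6, 5))*17 = (17*(6 + 5))*17 = (17*11)*17 = 187*17 = 3179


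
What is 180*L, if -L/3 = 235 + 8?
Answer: -131220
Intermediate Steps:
L = -729 (L = -3*(235 + 8) = -3*243 = -729)
180*L = 180*(-729) = -131220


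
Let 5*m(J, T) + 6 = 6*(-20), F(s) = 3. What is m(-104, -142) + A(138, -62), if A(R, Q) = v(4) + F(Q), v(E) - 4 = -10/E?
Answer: -207/10 ≈ -20.700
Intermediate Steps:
v(E) = 4 - 10/E
A(R, Q) = 9/2 (A(R, Q) = (4 - 10/4) + 3 = (4 - 10*1/4) + 3 = (4 - 5/2) + 3 = 3/2 + 3 = 9/2)
m(J, T) = -126/5 (m(J, T) = -6/5 + (6*(-20))/5 = -6/5 + (1/5)*(-120) = -6/5 - 24 = -126/5)
m(-104, -142) + A(138, -62) = -126/5 + 9/2 = -207/10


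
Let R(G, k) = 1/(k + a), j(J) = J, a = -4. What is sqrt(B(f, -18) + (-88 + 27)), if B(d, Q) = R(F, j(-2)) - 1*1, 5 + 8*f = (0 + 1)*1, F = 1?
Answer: I*sqrt(2238)/6 ≈ 7.8846*I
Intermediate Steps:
f = -1/2 (f = -5/8 + ((0 + 1)*1)/8 = -5/8 + (1*1)/8 = -5/8 + (1/8)*1 = -5/8 + 1/8 = -1/2 ≈ -0.50000)
R(G, k) = 1/(-4 + k) (R(G, k) = 1/(k - 4) = 1/(-4 + k))
B(d, Q) = -7/6 (B(d, Q) = 1/(-4 - 2) - 1*1 = 1/(-6) - 1 = -1/6 - 1 = -7/6)
sqrt(B(f, -18) + (-88 + 27)) = sqrt(-7/6 + (-88 + 27)) = sqrt(-7/6 - 61) = sqrt(-373/6) = I*sqrt(2238)/6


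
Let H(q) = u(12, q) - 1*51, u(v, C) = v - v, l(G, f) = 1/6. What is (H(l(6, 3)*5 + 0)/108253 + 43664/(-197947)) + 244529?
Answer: 5239849871986350/21428356591 ≈ 2.4453e+5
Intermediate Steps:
l(G, f) = ⅙
u(v, C) = 0
H(q) = -51 (H(q) = 0 - 1*51 = 0 - 51 = -51)
(H(l(6, 3)*5 + 0)/108253 + 43664/(-197947)) + 244529 = (-51/108253 + 43664/(-197947)) + 244529 = (-51*1/108253 + 43664*(-1/197947)) + 244529 = (-51/108253 - 43664/197947) + 244529 = -4736854289/21428356591 + 244529 = 5239849871986350/21428356591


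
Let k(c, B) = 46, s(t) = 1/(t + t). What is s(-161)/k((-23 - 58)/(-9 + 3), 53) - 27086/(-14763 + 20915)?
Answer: -25075249/5695214 ≈ -4.4029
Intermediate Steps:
s(t) = 1/(2*t)
s(-161)/k((-23 - 58)/(-9 + 3), 53) - 27086/(-14763 + 20915) = ((1/2)/(-161))/46 - 27086/(-14763 + 20915) = ((1/2)*(-1/161))*(1/46) - 27086/6152 = -1/322*1/46 - 27086*1/6152 = -1/14812 - 13543/3076 = -25075249/5695214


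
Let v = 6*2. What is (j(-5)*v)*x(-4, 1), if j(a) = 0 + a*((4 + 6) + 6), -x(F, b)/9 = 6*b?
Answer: 51840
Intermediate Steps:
v = 12
x(F, b) = -54*b
j(a) = 16*a (j(a) = 0 + a*(10 + 6) = 0 + a*16 = 0 + 16*a = 16*a)
(j(-5)*v)*x(-4, 1) = ((16*(-5))*12)*(-54*1) = -80*12*(-54) = -960*(-54) = 51840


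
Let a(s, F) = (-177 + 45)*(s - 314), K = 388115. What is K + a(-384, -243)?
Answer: 480251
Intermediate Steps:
a(s, F) = 41448 - 132*s (a(s, F) = -132*(-314 + s) = 41448 - 132*s)
K + a(-384, -243) = 388115 + (41448 - 132*(-384)) = 388115 + (41448 + 50688) = 388115 + 92136 = 480251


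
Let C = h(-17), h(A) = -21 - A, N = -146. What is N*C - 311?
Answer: 273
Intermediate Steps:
C = -4 (C = -21 - 1*(-17) = -21 + 17 = -4)
N*C - 311 = -146*(-4) - 311 = 584 - 311 = 273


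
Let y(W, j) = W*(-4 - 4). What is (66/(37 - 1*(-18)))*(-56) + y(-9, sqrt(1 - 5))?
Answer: 24/5 ≈ 4.8000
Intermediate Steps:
y(W, j) = -8*W (y(W, j) = W*(-8) = -8*W)
(66/(37 - 1*(-18)))*(-56) + y(-9, sqrt(1 - 5)) = (66/(37 - 1*(-18)))*(-56) - 8*(-9) = (66/(37 + 18))*(-56) + 72 = (66/55)*(-56) + 72 = (66*(1/55))*(-56) + 72 = (6/5)*(-56) + 72 = -336/5 + 72 = 24/5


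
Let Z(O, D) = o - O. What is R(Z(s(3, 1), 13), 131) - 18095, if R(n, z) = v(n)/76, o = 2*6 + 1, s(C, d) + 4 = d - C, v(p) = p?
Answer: -72379/4 ≈ -18095.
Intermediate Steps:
s(C, d) = -4 + d - C (s(C, d) = -4 + (d - C) = -4 + d - C)
o = 13 (o = 12 + 1 = 13)
Z(O, D) = 13 - O
R(n, z) = n/76
R(Z(s(3, 1), 13), 131) - 18095 = (13 - (-4 + 1 - 1*3))/76 - 18095 = (13 - (-4 + 1 - 3))/76 - 18095 = (13 - 1*(-6))/76 - 18095 = (13 + 6)/76 - 18095 = (1/76)*19 - 18095 = 1/4 - 18095 = -72379/4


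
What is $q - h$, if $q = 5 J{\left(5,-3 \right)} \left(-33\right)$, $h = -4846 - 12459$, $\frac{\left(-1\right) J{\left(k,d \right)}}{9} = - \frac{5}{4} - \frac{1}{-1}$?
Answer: $\frac{67735}{4} \approx 16934.0$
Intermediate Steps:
$J{\left(k,d \right)} = \frac{9}{4}$ ($J{\left(k,d \right)} = - 9 \left(- \frac{5}{4} - \frac{1}{-1}\right) = - 9 \left(\left(-5\right) \frac{1}{4} - -1\right) = - 9 \left(- \frac{5}{4} + 1\right) = \left(-9\right) \left(- \frac{1}{4}\right) = \frac{9}{4}$)
$h = -17305$ ($h = -4846 - 12459 = -17305$)
$q = - \frac{1485}{4}$ ($q = 5 \cdot \frac{9}{4} \left(-33\right) = \frac{45}{4} \left(-33\right) = - \frac{1485}{4} \approx -371.25$)
$q - h = - \frac{1485}{4} - -17305 = - \frac{1485}{4} + 17305 = \frac{67735}{4}$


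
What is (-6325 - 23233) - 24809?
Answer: -54367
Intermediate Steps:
(-6325 - 23233) - 24809 = -29558 - 24809 = -54367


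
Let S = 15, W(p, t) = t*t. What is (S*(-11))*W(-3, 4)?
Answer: -2640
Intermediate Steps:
W(p, t) = t²
(S*(-11))*W(-3, 4) = (15*(-11))*4² = -165*16 = -2640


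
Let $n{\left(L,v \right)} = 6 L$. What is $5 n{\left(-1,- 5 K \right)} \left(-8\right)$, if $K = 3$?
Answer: $240$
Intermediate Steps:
$5 n{\left(-1,- 5 K \right)} \left(-8\right) = 5 \cdot 6 \left(-1\right) \left(-8\right) = 5 \left(-6\right) \left(-8\right) = \left(-30\right) \left(-8\right) = 240$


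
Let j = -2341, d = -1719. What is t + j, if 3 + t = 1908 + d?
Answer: -2155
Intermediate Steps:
t = 186 (t = -3 + (1908 - 1719) = -3 + 189 = 186)
t + j = 186 - 2341 = -2155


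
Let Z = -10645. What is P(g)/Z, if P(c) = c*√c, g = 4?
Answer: -8/10645 ≈ -0.00075153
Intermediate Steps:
P(c) = c^(3/2)
P(g)/Z = 4^(3/2)/(-10645) = 8*(-1/10645) = -8/10645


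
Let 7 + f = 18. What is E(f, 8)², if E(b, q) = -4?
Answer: 16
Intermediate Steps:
f = 11 (f = -7 + 18 = 11)
E(f, 8)² = (-4)² = 16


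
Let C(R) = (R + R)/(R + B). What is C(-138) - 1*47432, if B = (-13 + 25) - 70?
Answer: -2324099/49 ≈ -47431.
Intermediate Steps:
B = -58 (B = 12 - 70 = -58)
C(R) = 2*R/(-58 + R) (C(R) = (R + R)/(R - 58) = (2*R)/(-58 + R) = 2*R/(-58 + R))
C(-138) - 1*47432 = 2*(-138)/(-58 - 138) - 1*47432 = 2*(-138)/(-196) - 47432 = 2*(-138)*(-1/196) - 47432 = 69/49 - 47432 = -2324099/49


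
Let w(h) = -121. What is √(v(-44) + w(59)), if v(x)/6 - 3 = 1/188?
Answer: I*√909826/94 ≈ 10.147*I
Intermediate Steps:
v(x) = 1695/94 (v(x) = 18 + 6/188 = 18 + 6*(1/188) = 18 + 3/94 = 1695/94)
√(v(-44) + w(59)) = √(1695/94 - 121) = √(-9679/94) = I*√909826/94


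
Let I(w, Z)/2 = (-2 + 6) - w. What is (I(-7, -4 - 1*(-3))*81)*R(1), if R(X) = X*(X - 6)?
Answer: -8910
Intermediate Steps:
I(w, Z) = 8 - 2*w (I(w, Z) = 2*((-2 + 6) - w) = 2*(4 - w) = 8 - 2*w)
R(X) = X*(-6 + X)
(I(-7, -4 - 1*(-3))*81)*R(1) = ((8 - 2*(-7))*81)*(1*(-6 + 1)) = ((8 + 14)*81)*(1*(-5)) = (22*81)*(-5) = 1782*(-5) = -8910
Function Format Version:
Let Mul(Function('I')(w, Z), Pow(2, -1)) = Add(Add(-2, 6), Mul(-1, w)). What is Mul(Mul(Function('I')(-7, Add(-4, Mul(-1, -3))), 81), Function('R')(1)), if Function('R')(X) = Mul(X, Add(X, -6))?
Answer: -8910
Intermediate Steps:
Function('I')(w, Z) = Add(8, Mul(-2, w)) (Function('I')(w, Z) = Mul(2, Add(Add(-2, 6), Mul(-1, w))) = Mul(2, Add(4, Mul(-1, w))) = Add(8, Mul(-2, w)))
Function('R')(X) = Mul(X, Add(-6, X))
Mul(Mul(Function('I')(-7, Add(-4, Mul(-1, -3))), 81), Function('R')(1)) = Mul(Mul(Add(8, Mul(-2, -7)), 81), Mul(1, Add(-6, 1))) = Mul(Mul(Add(8, 14), 81), Mul(1, -5)) = Mul(Mul(22, 81), -5) = Mul(1782, -5) = -8910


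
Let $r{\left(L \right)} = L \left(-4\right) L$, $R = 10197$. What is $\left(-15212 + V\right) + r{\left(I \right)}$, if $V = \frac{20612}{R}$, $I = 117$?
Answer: $- \frac{713443084}{10197} \approx -69966.0$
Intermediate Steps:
$V = \frac{20612}{10197} \approx 2.0214$
$r{\left(L \right)} = - 4 L^{2}$ ($r{\left(L \right)} = - 4 L L = - 4 L^{2}$)
$\left(-15212 + V\right) + r{\left(I \right)} = \left(-15212 + \frac{20612}{10197}\right) - 4 \cdot 117^{2} = - \frac{155096152}{10197} - 54756 = - \frac{713443084}{10197}$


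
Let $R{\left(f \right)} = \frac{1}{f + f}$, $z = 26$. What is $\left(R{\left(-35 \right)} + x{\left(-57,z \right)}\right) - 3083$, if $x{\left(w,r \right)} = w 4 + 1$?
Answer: $- \frac{231701}{70} \approx -3310.0$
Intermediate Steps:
$R{\left(f \right)} = \frac{1}{2 f}$
$x{\left(w,r \right)} = 1 + 4 w$ ($x{\left(w,r \right)} = 4 w + 1 = 1 + 4 w$)
$\left(R{\left(-35 \right)} + x{\left(-57,z \right)}\right) - 3083 = \left(\frac{1}{2 \left(-35\right)} + \left(1 + 4 \left(-57\right)\right)\right) - 3083 = \left(\frac{1}{2} \left(- \frac{1}{35}\right) + \left(1 - 228\right)\right) - 3083 = \left(- \frac{1}{70} - 227\right) - 3083 = - \frac{15891}{70} - 3083 = - \frac{231701}{70}$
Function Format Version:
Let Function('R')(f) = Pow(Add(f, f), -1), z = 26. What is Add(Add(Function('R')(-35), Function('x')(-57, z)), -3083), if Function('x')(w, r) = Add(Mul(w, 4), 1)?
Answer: Rational(-231701, 70) ≈ -3310.0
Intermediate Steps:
Function('R')(f) = Mul(Rational(1, 2), Pow(f, -1)) (Function('R')(f) = Pow(Mul(2, f), -1) = Mul(Rational(1, 2), Pow(f, -1)))
Function('x')(w, r) = Add(1, Mul(4, w)) (Function('x')(w, r) = Add(Mul(4, w), 1) = Add(1, Mul(4, w)))
Add(Add(Function('R')(-35), Function('x')(-57, z)), -3083) = Add(Add(Mul(Rational(1, 2), Pow(-35, -1)), Add(1, Mul(4, -57))), -3083) = Add(Add(Mul(Rational(1, 2), Rational(-1, 35)), Add(1, -228)), -3083) = Add(Add(Rational(-1, 70), -227), -3083) = Add(Rational(-15891, 70), -3083) = Rational(-231701, 70)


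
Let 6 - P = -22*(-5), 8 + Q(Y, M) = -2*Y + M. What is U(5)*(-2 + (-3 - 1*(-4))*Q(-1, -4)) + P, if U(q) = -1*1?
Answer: -92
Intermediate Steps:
U(q) = -1
Q(Y, M) = -8 + M - 2*Y (Q(Y, M) = -8 + (-2*Y + M) = -8 + (M - 2*Y) = -8 + M - 2*Y)
P = -104 (P = 6 - (-22)*(-5) = 6 - 1*110 = 6 - 110 = -104)
U(5)*(-2 + (-3 - 1*(-4))*Q(-1, -4)) + P = -(-2 + (-3 - 1*(-4))*(-8 - 4 - 2*(-1))) - 104 = -(-2 + (-3 + 4)*(-8 - 4 + 2)) - 104 = -(-2 + 1*(-10)) - 104 = -(-2 - 10) - 104 = -1*(-12) - 104 = 12 - 104 = -92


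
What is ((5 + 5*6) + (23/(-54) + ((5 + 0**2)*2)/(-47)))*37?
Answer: 3226733/2538 ≈ 1271.4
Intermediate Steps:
((5 + 5*6) + (23/(-54) + ((5 + 0**2)*2)/(-47)))*37 = ((5 + 30) + (23*(-1/54) + ((5 + 0)*2)*(-1/47)))*37 = (35 + (-23/54 + (5*2)*(-1/47)))*37 = (35 + (-23/54 + 10*(-1/47)))*37 = (35 + (-23/54 - 10/47))*37 = (35 - 1621/2538)*37 = (87209/2538)*37 = 3226733/2538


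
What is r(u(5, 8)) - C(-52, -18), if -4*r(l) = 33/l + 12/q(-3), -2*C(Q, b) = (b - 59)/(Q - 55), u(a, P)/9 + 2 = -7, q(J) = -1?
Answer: 40003/11556 ≈ 3.4617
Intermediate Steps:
u(a, P) = -81 (u(a, P) = -18 + 9*(-7) = -18 - 63 = -81)
C(Q, b) = -(-59 + b)/(2*(-55 + Q)) (C(Q, b) = -(b - 59)/(2*(Q - 55)) = -(-59 + b)/(2*(-55 + Q)))
r(l) = 3 - 33/(4*l) (r(l) = -(33/l + 12/(-1))/4 = -(33/l + 12*(-1))/4 = -(33/l - 12)/4 = -(-12 + 33/l)/4 = 3 - 33/(4*l))
r(u(5, 8)) - C(-52, -18) = (3 - 33/4/(-81)) - (59 - 1*(-18))/(2*(-55 - 52)) = (3 - 33/4*(-1/81)) - (59 + 18)/(2*(-107)) = (3 + 11/108) - (-1)*77/(2*107) = 335/108 - 1*(-77/214) = 335/108 + 77/214 = 40003/11556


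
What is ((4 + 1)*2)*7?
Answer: 70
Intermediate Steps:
((4 + 1)*2)*7 = (5*2)*7 = 10*7 = 70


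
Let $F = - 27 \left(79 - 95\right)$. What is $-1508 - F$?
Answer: $-1940$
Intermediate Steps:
$F = 432$ ($F = \left(-27\right) \left(-16\right) = 432$)
$-1508 - F = -1508 - 432 = -1940$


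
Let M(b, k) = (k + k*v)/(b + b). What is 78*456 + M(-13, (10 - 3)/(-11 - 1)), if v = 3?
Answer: 2774311/78 ≈ 35568.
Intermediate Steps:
M(b, k) = 2*k/b (M(b, k) = (k + k*3)/(b + b) = (k + 3*k)/((2*b)) = (4*k)*(1/(2*b)) = 2*k/b)
78*456 + M(-13, (10 - 3)/(-11 - 1)) = 78*456 + 2*((10 - 3)/(-11 - 1))/(-13) = 35568 + 2*(7/(-12))*(-1/13) = 35568 + 2*(7*(-1/12))*(-1/13) = 35568 + 2*(-7/12)*(-1/13) = 35568 + 7/78 = 2774311/78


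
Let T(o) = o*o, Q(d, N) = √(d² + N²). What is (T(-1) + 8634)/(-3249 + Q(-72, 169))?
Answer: -28055115/10522256 - 8635*√33745/10522256 ≈ -2.8170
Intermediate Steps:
Q(d, N) = √(N² + d²)
T(o) = o²
(T(-1) + 8634)/(-3249 + Q(-72, 169)) = ((-1)² + 8634)/(-3249 + √(169² + (-72)²)) = (1 + 8634)/(-3249 + √(28561 + 5184)) = 8635/(-3249 + √33745)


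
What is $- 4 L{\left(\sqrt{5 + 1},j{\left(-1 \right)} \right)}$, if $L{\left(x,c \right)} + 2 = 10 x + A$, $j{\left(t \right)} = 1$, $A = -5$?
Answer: $28 - 40 \sqrt{6} \approx -69.98$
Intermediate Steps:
$L{\left(x,c \right)} = -7 + 10 x$ ($L{\left(x,c \right)} = -2 + \left(10 x - 5\right) = -2 + \left(-5 + 10 x\right) = -7 + 10 x$)
$- 4 L{\left(\sqrt{5 + 1},j{\left(-1 \right)} \right)} = - 4 \left(-7 + 10 \sqrt{5 + 1}\right) = - 4 \left(-7 + 10 \sqrt{6}\right) = 28 - 40 \sqrt{6}$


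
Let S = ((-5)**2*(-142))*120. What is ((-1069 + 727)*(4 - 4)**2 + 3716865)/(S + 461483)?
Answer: 3716865/35483 ≈ 104.75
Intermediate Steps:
S = -426000 (S = (25*(-142))*120 = -3550*120 = -426000)
((-1069 + 727)*(4 - 4)**2 + 3716865)/(S + 461483) = ((-1069 + 727)*(4 - 4)**2 + 3716865)/(-426000 + 461483) = (-342*0**2 + 3716865)/35483 = (-342*0 + 3716865)*(1/35483) = (0 + 3716865)*(1/35483) = 3716865*(1/35483) = 3716865/35483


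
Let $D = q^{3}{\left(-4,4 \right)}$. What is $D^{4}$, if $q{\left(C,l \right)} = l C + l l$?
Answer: $0$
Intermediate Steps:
$q{\left(C,l \right)} = l^{2} + C l$ ($q{\left(C,l \right)} = C l + l^{2} = l^{2} + C l$)
$D = 0$ ($D = \left(4 \left(-4 + 4\right)\right)^{3} = \left(4 \cdot 0\right)^{3} = 0^{3} = 0$)
$D^{4} = 0^{4} = 0$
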